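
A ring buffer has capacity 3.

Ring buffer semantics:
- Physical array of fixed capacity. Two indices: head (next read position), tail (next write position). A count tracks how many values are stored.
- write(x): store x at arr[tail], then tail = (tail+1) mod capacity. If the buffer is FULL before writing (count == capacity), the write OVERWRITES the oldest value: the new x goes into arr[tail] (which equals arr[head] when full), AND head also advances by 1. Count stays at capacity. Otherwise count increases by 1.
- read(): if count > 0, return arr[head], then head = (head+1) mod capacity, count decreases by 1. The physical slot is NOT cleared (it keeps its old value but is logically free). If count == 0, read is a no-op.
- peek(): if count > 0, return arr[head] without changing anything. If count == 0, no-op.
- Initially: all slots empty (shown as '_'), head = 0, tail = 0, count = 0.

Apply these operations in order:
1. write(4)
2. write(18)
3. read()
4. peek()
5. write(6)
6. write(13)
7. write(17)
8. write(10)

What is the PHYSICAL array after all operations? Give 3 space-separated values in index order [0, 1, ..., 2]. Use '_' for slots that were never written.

After op 1 (write(4)): arr=[4 _ _] head=0 tail=1 count=1
After op 2 (write(18)): arr=[4 18 _] head=0 tail=2 count=2
After op 3 (read()): arr=[4 18 _] head=1 tail=2 count=1
After op 4 (peek()): arr=[4 18 _] head=1 tail=2 count=1
After op 5 (write(6)): arr=[4 18 6] head=1 tail=0 count=2
After op 6 (write(13)): arr=[13 18 6] head=1 tail=1 count=3
After op 7 (write(17)): arr=[13 17 6] head=2 tail=2 count=3
After op 8 (write(10)): arr=[13 17 10] head=0 tail=0 count=3

Answer: 13 17 10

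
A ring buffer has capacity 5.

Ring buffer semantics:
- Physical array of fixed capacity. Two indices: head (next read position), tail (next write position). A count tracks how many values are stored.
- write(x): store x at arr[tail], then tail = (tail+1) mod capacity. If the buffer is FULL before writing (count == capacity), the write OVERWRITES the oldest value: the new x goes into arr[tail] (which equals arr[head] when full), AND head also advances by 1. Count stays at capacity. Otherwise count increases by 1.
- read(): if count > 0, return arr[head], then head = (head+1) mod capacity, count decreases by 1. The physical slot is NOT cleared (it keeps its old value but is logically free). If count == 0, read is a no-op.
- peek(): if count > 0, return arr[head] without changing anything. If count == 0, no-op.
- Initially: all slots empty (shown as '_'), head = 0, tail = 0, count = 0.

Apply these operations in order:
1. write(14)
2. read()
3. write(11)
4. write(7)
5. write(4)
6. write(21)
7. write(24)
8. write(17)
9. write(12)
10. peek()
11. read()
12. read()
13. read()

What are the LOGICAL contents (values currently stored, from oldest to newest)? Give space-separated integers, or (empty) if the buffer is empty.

Answer: 17 12

Derivation:
After op 1 (write(14)): arr=[14 _ _ _ _] head=0 tail=1 count=1
After op 2 (read()): arr=[14 _ _ _ _] head=1 tail=1 count=0
After op 3 (write(11)): arr=[14 11 _ _ _] head=1 tail=2 count=1
After op 4 (write(7)): arr=[14 11 7 _ _] head=1 tail=3 count=2
After op 5 (write(4)): arr=[14 11 7 4 _] head=1 tail=4 count=3
After op 6 (write(21)): arr=[14 11 7 4 21] head=1 tail=0 count=4
After op 7 (write(24)): arr=[24 11 7 4 21] head=1 tail=1 count=5
After op 8 (write(17)): arr=[24 17 7 4 21] head=2 tail=2 count=5
After op 9 (write(12)): arr=[24 17 12 4 21] head=3 tail=3 count=5
After op 10 (peek()): arr=[24 17 12 4 21] head=3 tail=3 count=5
After op 11 (read()): arr=[24 17 12 4 21] head=4 tail=3 count=4
After op 12 (read()): arr=[24 17 12 4 21] head=0 tail=3 count=3
After op 13 (read()): arr=[24 17 12 4 21] head=1 tail=3 count=2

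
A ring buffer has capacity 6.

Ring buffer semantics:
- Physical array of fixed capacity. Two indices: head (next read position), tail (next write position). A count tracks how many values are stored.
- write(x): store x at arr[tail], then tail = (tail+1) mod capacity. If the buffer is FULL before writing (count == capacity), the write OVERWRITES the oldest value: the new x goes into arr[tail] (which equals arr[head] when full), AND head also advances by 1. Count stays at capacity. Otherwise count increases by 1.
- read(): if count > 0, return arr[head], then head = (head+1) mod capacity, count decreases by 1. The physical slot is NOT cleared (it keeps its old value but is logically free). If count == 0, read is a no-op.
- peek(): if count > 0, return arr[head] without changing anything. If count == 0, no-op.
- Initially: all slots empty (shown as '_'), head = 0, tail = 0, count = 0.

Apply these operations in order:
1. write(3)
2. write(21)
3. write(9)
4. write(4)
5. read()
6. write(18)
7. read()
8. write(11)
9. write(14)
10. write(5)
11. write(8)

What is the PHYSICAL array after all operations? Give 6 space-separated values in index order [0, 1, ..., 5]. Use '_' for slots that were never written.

After op 1 (write(3)): arr=[3 _ _ _ _ _] head=0 tail=1 count=1
After op 2 (write(21)): arr=[3 21 _ _ _ _] head=0 tail=2 count=2
After op 3 (write(9)): arr=[3 21 9 _ _ _] head=0 tail=3 count=3
After op 4 (write(4)): arr=[3 21 9 4 _ _] head=0 tail=4 count=4
After op 5 (read()): arr=[3 21 9 4 _ _] head=1 tail=4 count=3
After op 6 (write(18)): arr=[3 21 9 4 18 _] head=1 tail=5 count=4
After op 7 (read()): arr=[3 21 9 4 18 _] head=2 tail=5 count=3
After op 8 (write(11)): arr=[3 21 9 4 18 11] head=2 tail=0 count=4
After op 9 (write(14)): arr=[14 21 9 4 18 11] head=2 tail=1 count=5
After op 10 (write(5)): arr=[14 5 9 4 18 11] head=2 tail=2 count=6
After op 11 (write(8)): arr=[14 5 8 4 18 11] head=3 tail=3 count=6

Answer: 14 5 8 4 18 11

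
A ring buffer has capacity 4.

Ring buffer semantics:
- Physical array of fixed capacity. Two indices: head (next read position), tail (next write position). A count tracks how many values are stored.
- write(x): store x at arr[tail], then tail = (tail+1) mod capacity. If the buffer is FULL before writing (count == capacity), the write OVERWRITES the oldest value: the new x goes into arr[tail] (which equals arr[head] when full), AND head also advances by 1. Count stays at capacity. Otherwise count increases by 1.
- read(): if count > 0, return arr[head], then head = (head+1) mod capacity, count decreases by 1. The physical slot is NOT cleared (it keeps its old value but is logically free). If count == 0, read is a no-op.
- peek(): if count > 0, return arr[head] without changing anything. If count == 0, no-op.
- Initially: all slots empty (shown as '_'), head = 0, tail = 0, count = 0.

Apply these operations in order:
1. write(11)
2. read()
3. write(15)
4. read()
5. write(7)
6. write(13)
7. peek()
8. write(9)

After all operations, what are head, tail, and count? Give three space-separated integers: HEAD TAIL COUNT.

Answer: 2 1 3

Derivation:
After op 1 (write(11)): arr=[11 _ _ _] head=0 tail=1 count=1
After op 2 (read()): arr=[11 _ _ _] head=1 tail=1 count=0
After op 3 (write(15)): arr=[11 15 _ _] head=1 tail=2 count=1
After op 4 (read()): arr=[11 15 _ _] head=2 tail=2 count=0
After op 5 (write(7)): arr=[11 15 7 _] head=2 tail=3 count=1
After op 6 (write(13)): arr=[11 15 7 13] head=2 tail=0 count=2
After op 7 (peek()): arr=[11 15 7 13] head=2 tail=0 count=2
After op 8 (write(9)): arr=[9 15 7 13] head=2 tail=1 count=3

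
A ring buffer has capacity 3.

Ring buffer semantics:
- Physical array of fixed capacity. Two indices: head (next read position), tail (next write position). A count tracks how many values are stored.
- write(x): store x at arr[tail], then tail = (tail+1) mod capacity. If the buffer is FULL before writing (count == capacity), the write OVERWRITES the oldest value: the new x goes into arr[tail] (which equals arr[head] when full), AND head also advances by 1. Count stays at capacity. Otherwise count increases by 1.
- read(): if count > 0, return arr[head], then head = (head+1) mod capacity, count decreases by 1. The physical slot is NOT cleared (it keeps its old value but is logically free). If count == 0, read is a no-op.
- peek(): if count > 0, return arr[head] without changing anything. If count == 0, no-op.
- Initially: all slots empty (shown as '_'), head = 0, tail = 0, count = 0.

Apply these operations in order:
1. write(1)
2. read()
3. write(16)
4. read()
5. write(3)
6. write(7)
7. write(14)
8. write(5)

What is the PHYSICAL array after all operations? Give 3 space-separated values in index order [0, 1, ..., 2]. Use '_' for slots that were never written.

Answer: 7 14 5

Derivation:
After op 1 (write(1)): arr=[1 _ _] head=0 tail=1 count=1
After op 2 (read()): arr=[1 _ _] head=1 tail=1 count=0
After op 3 (write(16)): arr=[1 16 _] head=1 tail=2 count=1
After op 4 (read()): arr=[1 16 _] head=2 tail=2 count=0
After op 5 (write(3)): arr=[1 16 3] head=2 tail=0 count=1
After op 6 (write(7)): arr=[7 16 3] head=2 tail=1 count=2
After op 7 (write(14)): arr=[7 14 3] head=2 tail=2 count=3
After op 8 (write(5)): arr=[7 14 5] head=0 tail=0 count=3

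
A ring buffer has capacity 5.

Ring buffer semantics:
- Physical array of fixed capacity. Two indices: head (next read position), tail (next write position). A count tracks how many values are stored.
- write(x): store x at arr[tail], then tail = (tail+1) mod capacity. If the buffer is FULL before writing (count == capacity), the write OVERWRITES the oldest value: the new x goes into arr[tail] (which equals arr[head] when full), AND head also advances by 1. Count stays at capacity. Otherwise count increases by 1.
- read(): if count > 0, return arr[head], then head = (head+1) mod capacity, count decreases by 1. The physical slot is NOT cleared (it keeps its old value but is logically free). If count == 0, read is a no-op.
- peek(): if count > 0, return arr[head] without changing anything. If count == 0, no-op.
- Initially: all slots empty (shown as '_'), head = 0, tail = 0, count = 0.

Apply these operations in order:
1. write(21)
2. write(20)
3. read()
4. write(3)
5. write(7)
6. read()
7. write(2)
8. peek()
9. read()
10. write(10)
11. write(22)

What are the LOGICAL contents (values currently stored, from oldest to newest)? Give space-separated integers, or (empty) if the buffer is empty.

Answer: 7 2 10 22

Derivation:
After op 1 (write(21)): arr=[21 _ _ _ _] head=0 tail=1 count=1
After op 2 (write(20)): arr=[21 20 _ _ _] head=0 tail=2 count=2
After op 3 (read()): arr=[21 20 _ _ _] head=1 tail=2 count=1
After op 4 (write(3)): arr=[21 20 3 _ _] head=1 tail=3 count=2
After op 5 (write(7)): arr=[21 20 3 7 _] head=1 tail=4 count=3
After op 6 (read()): arr=[21 20 3 7 _] head=2 tail=4 count=2
After op 7 (write(2)): arr=[21 20 3 7 2] head=2 tail=0 count=3
After op 8 (peek()): arr=[21 20 3 7 2] head=2 tail=0 count=3
After op 9 (read()): arr=[21 20 3 7 2] head=3 tail=0 count=2
After op 10 (write(10)): arr=[10 20 3 7 2] head=3 tail=1 count=3
After op 11 (write(22)): arr=[10 22 3 7 2] head=3 tail=2 count=4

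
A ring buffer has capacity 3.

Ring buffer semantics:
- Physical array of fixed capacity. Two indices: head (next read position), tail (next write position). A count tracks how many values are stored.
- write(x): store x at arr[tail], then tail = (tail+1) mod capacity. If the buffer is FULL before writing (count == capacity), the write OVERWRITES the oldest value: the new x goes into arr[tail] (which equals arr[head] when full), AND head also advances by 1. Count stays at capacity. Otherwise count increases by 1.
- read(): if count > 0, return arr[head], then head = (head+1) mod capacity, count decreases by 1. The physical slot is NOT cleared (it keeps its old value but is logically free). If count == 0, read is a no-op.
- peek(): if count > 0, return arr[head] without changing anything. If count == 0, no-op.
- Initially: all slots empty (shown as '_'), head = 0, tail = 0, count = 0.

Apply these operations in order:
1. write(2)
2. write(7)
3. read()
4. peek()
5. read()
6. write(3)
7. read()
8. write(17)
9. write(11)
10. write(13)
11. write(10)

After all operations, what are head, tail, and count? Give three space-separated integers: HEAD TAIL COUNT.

Answer: 1 1 3

Derivation:
After op 1 (write(2)): arr=[2 _ _] head=0 tail=1 count=1
After op 2 (write(7)): arr=[2 7 _] head=0 tail=2 count=2
After op 3 (read()): arr=[2 7 _] head=1 tail=2 count=1
After op 4 (peek()): arr=[2 7 _] head=1 tail=2 count=1
After op 5 (read()): arr=[2 7 _] head=2 tail=2 count=0
After op 6 (write(3)): arr=[2 7 3] head=2 tail=0 count=1
After op 7 (read()): arr=[2 7 3] head=0 tail=0 count=0
After op 8 (write(17)): arr=[17 7 3] head=0 tail=1 count=1
After op 9 (write(11)): arr=[17 11 3] head=0 tail=2 count=2
After op 10 (write(13)): arr=[17 11 13] head=0 tail=0 count=3
After op 11 (write(10)): arr=[10 11 13] head=1 tail=1 count=3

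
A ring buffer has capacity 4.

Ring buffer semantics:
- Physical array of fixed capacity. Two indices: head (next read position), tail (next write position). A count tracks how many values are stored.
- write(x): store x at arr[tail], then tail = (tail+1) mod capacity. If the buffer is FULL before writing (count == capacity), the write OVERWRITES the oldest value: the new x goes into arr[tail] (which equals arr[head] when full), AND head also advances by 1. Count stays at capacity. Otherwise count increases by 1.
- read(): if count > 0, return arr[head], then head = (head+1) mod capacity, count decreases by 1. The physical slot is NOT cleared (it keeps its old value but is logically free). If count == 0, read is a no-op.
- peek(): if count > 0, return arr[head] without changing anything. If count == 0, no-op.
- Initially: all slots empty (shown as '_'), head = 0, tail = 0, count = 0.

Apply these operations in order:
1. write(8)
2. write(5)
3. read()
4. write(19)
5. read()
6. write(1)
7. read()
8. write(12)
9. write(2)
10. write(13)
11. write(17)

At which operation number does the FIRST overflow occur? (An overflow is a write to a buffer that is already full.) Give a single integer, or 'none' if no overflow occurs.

After op 1 (write(8)): arr=[8 _ _ _] head=0 tail=1 count=1
After op 2 (write(5)): arr=[8 5 _ _] head=0 tail=2 count=2
After op 3 (read()): arr=[8 5 _ _] head=1 tail=2 count=1
After op 4 (write(19)): arr=[8 5 19 _] head=1 tail=3 count=2
After op 5 (read()): arr=[8 5 19 _] head=2 tail=3 count=1
After op 6 (write(1)): arr=[8 5 19 1] head=2 tail=0 count=2
After op 7 (read()): arr=[8 5 19 1] head=3 tail=0 count=1
After op 8 (write(12)): arr=[12 5 19 1] head=3 tail=1 count=2
After op 9 (write(2)): arr=[12 2 19 1] head=3 tail=2 count=3
After op 10 (write(13)): arr=[12 2 13 1] head=3 tail=3 count=4
After op 11 (write(17)): arr=[12 2 13 17] head=0 tail=0 count=4

Answer: 11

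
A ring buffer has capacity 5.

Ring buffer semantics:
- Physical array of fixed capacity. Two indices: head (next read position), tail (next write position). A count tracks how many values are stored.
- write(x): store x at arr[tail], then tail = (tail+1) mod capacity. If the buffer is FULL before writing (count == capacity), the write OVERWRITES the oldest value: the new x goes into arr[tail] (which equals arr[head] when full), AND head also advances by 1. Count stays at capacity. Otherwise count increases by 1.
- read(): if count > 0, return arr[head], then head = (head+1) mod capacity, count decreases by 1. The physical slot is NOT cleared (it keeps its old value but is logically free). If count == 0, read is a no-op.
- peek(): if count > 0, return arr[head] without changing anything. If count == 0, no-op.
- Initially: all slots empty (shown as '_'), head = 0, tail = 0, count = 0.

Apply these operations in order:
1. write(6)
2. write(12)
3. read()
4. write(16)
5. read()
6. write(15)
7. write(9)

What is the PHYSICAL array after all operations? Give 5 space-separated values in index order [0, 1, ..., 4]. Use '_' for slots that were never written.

After op 1 (write(6)): arr=[6 _ _ _ _] head=0 tail=1 count=1
After op 2 (write(12)): arr=[6 12 _ _ _] head=0 tail=2 count=2
After op 3 (read()): arr=[6 12 _ _ _] head=1 tail=2 count=1
After op 4 (write(16)): arr=[6 12 16 _ _] head=1 tail=3 count=2
After op 5 (read()): arr=[6 12 16 _ _] head=2 tail=3 count=1
After op 6 (write(15)): arr=[6 12 16 15 _] head=2 tail=4 count=2
After op 7 (write(9)): arr=[6 12 16 15 9] head=2 tail=0 count=3

Answer: 6 12 16 15 9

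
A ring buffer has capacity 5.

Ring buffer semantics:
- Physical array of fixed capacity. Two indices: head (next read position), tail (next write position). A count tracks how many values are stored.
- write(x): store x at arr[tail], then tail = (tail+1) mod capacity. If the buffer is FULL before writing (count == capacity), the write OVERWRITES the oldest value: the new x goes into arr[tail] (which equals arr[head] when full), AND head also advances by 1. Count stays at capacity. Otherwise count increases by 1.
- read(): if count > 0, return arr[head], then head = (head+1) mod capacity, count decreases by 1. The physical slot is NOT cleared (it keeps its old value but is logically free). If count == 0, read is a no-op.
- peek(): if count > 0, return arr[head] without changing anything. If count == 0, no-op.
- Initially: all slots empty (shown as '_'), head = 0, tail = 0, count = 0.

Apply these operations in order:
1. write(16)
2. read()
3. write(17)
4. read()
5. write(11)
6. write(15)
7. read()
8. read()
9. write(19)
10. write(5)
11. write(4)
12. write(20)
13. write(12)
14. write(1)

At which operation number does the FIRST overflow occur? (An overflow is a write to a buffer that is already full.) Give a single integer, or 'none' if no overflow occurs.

After op 1 (write(16)): arr=[16 _ _ _ _] head=0 tail=1 count=1
After op 2 (read()): arr=[16 _ _ _ _] head=1 tail=1 count=0
After op 3 (write(17)): arr=[16 17 _ _ _] head=1 tail=2 count=1
After op 4 (read()): arr=[16 17 _ _ _] head=2 tail=2 count=0
After op 5 (write(11)): arr=[16 17 11 _ _] head=2 tail=3 count=1
After op 6 (write(15)): arr=[16 17 11 15 _] head=2 tail=4 count=2
After op 7 (read()): arr=[16 17 11 15 _] head=3 tail=4 count=1
After op 8 (read()): arr=[16 17 11 15 _] head=4 tail=4 count=0
After op 9 (write(19)): arr=[16 17 11 15 19] head=4 tail=0 count=1
After op 10 (write(5)): arr=[5 17 11 15 19] head=4 tail=1 count=2
After op 11 (write(4)): arr=[5 4 11 15 19] head=4 tail=2 count=3
After op 12 (write(20)): arr=[5 4 20 15 19] head=4 tail=3 count=4
After op 13 (write(12)): arr=[5 4 20 12 19] head=4 tail=4 count=5
After op 14 (write(1)): arr=[5 4 20 12 1] head=0 tail=0 count=5

Answer: 14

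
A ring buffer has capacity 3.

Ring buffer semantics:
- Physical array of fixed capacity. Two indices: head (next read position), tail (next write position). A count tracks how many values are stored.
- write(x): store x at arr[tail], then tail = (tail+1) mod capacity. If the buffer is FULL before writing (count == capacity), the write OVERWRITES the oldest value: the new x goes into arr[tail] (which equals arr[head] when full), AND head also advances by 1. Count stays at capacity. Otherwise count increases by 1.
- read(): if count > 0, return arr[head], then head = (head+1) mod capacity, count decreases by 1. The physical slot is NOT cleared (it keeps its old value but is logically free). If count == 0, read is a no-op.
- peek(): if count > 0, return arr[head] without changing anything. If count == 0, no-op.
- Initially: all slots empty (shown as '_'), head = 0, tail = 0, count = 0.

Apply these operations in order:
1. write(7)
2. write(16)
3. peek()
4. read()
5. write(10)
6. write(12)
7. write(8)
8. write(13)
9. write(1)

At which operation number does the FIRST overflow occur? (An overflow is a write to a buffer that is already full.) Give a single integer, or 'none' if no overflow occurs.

After op 1 (write(7)): arr=[7 _ _] head=0 tail=1 count=1
After op 2 (write(16)): arr=[7 16 _] head=0 tail=2 count=2
After op 3 (peek()): arr=[7 16 _] head=0 tail=2 count=2
After op 4 (read()): arr=[7 16 _] head=1 tail=2 count=1
After op 5 (write(10)): arr=[7 16 10] head=1 tail=0 count=2
After op 6 (write(12)): arr=[12 16 10] head=1 tail=1 count=3
After op 7 (write(8)): arr=[12 8 10] head=2 tail=2 count=3
After op 8 (write(13)): arr=[12 8 13] head=0 tail=0 count=3
After op 9 (write(1)): arr=[1 8 13] head=1 tail=1 count=3

Answer: 7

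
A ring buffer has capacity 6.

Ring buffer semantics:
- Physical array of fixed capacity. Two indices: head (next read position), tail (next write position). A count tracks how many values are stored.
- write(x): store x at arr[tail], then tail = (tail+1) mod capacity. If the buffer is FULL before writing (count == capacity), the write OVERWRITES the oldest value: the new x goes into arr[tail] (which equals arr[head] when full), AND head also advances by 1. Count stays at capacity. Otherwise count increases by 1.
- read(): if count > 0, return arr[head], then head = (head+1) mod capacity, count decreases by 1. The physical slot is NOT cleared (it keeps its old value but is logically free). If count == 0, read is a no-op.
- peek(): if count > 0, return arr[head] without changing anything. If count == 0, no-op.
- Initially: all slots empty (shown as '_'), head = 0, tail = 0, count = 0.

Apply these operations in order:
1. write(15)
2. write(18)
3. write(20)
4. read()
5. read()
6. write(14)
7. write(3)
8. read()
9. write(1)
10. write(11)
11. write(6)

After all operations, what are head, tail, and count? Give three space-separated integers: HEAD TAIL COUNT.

Answer: 3 2 5

Derivation:
After op 1 (write(15)): arr=[15 _ _ _ _ _] head=0 tail=1 count=1
After op 2 (write(18)): arr=[15 18 _ _ _ _] head=0 tail=2 count=2
After op 3 (write(20)): arr=[15 18 20 _ _ _] head=0 tail=3 count=3
After op 4 (read()): arr=[15 18 20 _ _ _] head=1 tail=3 count=2
After op 5 (read()): arr=[15 18 20 _ _ _] head=2 tail=3 count=1
After op 6 (write(14)): arr=[15 18 20 14 _ _] head=2 tail=4 count=2
After op 7 (write(3)): arr=[15 18 20 14 3 _] head=2 tail=5 count=3
After op 8 (read()): arr=[15 18 20 14 3 _] head=3 tail=5 count=2
After op 9 (write(1)): arr=[15 18 20 14 3 1] head=3 tail=0 count=3
After op 10 (write(11)): arr=[11 18 20 14 3 1] head=3 tail=1 count=4
After op 11 (write(6)): arr=[11 6 20 14 3 1] head=3 tail=2 count=5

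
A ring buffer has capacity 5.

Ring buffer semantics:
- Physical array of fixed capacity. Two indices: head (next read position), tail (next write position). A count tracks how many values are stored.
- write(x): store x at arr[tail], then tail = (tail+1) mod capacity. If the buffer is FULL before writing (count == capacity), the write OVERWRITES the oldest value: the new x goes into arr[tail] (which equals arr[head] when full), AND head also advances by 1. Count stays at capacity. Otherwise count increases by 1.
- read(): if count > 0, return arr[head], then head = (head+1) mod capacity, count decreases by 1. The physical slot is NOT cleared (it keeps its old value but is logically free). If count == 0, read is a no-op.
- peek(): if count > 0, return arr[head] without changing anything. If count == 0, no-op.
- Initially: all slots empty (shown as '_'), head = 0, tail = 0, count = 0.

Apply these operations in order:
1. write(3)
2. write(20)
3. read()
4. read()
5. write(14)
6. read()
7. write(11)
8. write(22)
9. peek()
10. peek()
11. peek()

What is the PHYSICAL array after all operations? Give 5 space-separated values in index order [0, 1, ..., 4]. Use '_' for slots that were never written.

Answer: 3 20 14 11 22

Derivation:
After op 1 (write(3)): arr=[3 _ _ _ _] head=0 tail=1 count=1
After op 2 (write(20)): arr=[3 20 _ _ _] head=0 tail=2 count=2
After op 3 (read()): arr=[3 20 _ _ _] head=1 tail=2 count=1
After op 4 (read()): arr=[3 20 _ _ _] head=2 tail=2 count=0
After op 5 (write(14)): arr=[3 20 14 _ _] head=2 tail=3 count=1
After op 6 (read()): arr=[3 20 14 _ _] head=3 tail=3 count=0
After op 7 (write(11)): arr=[3 20 14 11 _] head=3 tail=4 count=1
After op 8 (write(22)): arr=[3 20 14 11 22] head=3 tail=0 count=2
After op 9 (peek()): arr=[3 20 14 11 22] head=3 tail=0 count=2
After op 10 (peek()): arr=[3 20 14 11 22] head=3 tail=0 count=2
After op 11 (peek()): arr=[3 20 14 11 22] head=3 tail=0 count=2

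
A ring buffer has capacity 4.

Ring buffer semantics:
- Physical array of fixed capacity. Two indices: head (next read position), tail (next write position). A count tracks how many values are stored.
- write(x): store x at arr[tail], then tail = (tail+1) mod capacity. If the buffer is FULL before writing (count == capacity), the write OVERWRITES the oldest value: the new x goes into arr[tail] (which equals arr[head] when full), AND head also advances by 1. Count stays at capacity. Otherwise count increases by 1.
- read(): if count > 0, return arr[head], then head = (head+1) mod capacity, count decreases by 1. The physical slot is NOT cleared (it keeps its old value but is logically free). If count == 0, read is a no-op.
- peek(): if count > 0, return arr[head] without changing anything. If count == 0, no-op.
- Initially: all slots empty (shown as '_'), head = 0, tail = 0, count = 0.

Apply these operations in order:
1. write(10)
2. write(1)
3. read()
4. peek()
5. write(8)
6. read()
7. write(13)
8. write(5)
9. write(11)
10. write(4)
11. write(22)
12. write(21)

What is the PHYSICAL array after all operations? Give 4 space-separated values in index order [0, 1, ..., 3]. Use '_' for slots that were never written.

After op 1 (write(10)): arr=[10 _ _ _] head=0 tail=1 count=1
After op 2 (write(1)): arr=[10 1 _ _] head=0 tail=2 count=2
After op 3 (read()): arr=[10 1 _ _] head=1 tail=2 count=1
After op 4 (peek()): arr=[10 1 _ _] head=1 tail=2 count=1
After op 5 (write(8)): arr=[10 1 8 _] head=1 tail=3 count=2
After op 6 (read()): arr=[10 1 8 _] head=2 tail=3 count=1
After op 7 (write(13)): arr=[10 1 8 13] head=2 tail=0 count=2
After op 8 (write(5)): arr=[5 1 8 13] head=2 tail=1 count=3
After op 9 (write(11)): arr=[5 11 8 13] head=2 tail=2 count=4
After op 10 (write(4)): arr=[5 11 4 13] head=3 tail=3 count=4
After op 11 (write(22)): arr=[5 11 4 22] head=0 tail=0 count=4
After op 12 (write(21)): arr=[21 11 4 22] head=1 tail=1 count=4

Answer: 21 11 4 22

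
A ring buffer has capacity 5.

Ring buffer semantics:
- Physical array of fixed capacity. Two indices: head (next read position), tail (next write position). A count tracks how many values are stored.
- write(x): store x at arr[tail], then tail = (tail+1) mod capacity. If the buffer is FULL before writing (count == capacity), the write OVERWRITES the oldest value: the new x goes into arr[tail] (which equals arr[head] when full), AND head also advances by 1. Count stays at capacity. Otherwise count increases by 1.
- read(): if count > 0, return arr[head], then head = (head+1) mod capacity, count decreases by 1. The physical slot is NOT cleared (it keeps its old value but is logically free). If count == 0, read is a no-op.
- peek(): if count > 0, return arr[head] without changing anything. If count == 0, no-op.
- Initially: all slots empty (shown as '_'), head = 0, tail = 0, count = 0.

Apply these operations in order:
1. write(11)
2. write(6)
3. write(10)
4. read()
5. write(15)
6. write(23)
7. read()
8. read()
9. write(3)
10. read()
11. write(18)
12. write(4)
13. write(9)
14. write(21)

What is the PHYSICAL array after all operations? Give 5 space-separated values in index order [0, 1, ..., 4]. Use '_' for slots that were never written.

After op 1 (write(11)): arr=[11 _ _ _ _] head=0 tail=1 count=1
After op 2 (write(6)): arr=[11 6 _ _ _] head=0 tail=2 count=2
After op 3 (write(10)): arr=[11 6 10 _ _] head=0 tail=3 count=3
After op 4 (read()): arr=[11 6 10 _ _] head=1 tail=3 count=2
After op 5 (write(15)): arr=[11 6 10 15 _] head=1 tail=4 count=3
After op 6 (write(23)): arr=[11 6 10 15 23] head=1 tail=0 count=4
After op 7 (read()): arr=[11 6 10 15 23] head=2 tail=0 count=3
After op 8 (read()): arr=[11 6 10 15 23] head=3 tail=0 count=2
After op 9 (write(3)): arr=[3 6 10 15 23] head=3 tail=1 count=3
After op 10 (read()): arr=[3 6 10 15 23] head=4 tail=1 count=2
After op 11 (write(18)): arr=[3 18 10 15 23] head=4 tail=2 count=3
After op 12 (write(4)): arr=[3 18 4 15 23] head=4 tail=3 count=4
After op 13 (write(9)): arr=[3 18 4 9 23] head=4 tail=4 count=5
After op 14 (write(21)): arr=[3 18 4 9 21] head=0 tail=0 count=5

Answer: 3 18 4 9 21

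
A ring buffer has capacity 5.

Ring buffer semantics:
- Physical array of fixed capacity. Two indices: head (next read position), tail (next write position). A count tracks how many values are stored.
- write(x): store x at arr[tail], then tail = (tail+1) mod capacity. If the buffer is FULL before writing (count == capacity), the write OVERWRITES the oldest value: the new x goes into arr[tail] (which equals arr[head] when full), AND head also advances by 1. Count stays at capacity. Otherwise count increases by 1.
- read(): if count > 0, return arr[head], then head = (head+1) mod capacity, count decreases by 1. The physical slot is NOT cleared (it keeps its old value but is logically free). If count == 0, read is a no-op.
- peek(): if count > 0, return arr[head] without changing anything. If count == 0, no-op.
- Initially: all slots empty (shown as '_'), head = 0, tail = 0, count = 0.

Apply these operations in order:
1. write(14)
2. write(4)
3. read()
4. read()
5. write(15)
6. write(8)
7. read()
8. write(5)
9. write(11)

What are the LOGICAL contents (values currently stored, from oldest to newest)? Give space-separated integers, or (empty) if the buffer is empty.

After op 1 (write(14)): arr=[14 _ _ _ _] head=0 tail=1 count=1
After op 2 (write(4)): arr=[14 4 _ _ _] head=0 tail=2 count=2
After op 3 (read()): arr=[14 4 _ _ _] head=1 tail=2 count=1
After op 4 (read()): arr=[14 4 _ _ _] head=2 tail=2 count=0
After op 5 (write(15)): arr=[14 4 15 _ _] head=2 tail=3 count=1
After op 6 (write(8)): arr=[14 4 15 8 _] head=2 tail=4 count=2
After op 7 (read()): arr=[14 4 15 8 _] head=3 tail=4 count=1
After op 8 (write(5)): arr=[14 4 15 8 5] head=3 tail=0 count=2
After op 9 (write(11)): arr=[11 4 15 8 5] head=3 tail=1 count=3

Answer: 8 5 11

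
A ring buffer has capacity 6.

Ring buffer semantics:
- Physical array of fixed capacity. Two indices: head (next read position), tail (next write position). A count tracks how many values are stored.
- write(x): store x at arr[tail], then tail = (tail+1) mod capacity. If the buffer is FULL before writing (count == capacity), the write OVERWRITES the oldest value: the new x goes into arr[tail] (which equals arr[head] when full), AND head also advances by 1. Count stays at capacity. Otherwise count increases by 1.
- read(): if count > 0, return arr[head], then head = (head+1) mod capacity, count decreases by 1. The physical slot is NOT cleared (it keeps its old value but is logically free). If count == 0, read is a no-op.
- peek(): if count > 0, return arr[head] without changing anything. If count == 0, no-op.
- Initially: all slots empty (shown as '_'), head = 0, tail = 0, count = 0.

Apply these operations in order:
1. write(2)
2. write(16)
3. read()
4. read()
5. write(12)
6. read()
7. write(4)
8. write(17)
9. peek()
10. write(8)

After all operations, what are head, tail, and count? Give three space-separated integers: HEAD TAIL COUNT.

Answer: 3 0 3

Derivation:
After op 1 (write(2)): arr=[2 _ _ _ _ _] head=0 tail=1 count=1
After op 2 (write(16)): arr=[2 16 _ _ _ _] head=0 tail=2 count=2
After op 3 (read()): arr=[2 16 _ _ _ _] head=1 tail=2 count=1
After op 4 (read()): arr=[2 16 _ _ _ _] head=2 tail=2 count=0
After op 5 (write(12)): arr=[2 16 12 _ _ _] head=2 tail=3 count=1
After op 6 (read()): arr=[2 16 12 _ _ _] head=3 tail=3 count=0
After op 7 (write(4)): arr=[2 16 12 4 _ _] head=3 tail=4 count=1
After op 8 (write(17)): arr=[2 16 12 4 17 _] head=3 tail=5 count=2
After op 9 (peek()): arr=[2 16 12 4 17 _] head=3 tail=5 count=2
After op 10 (write(8)): arr=[2 16 12 4 17 8] head=3 tail=0 count=3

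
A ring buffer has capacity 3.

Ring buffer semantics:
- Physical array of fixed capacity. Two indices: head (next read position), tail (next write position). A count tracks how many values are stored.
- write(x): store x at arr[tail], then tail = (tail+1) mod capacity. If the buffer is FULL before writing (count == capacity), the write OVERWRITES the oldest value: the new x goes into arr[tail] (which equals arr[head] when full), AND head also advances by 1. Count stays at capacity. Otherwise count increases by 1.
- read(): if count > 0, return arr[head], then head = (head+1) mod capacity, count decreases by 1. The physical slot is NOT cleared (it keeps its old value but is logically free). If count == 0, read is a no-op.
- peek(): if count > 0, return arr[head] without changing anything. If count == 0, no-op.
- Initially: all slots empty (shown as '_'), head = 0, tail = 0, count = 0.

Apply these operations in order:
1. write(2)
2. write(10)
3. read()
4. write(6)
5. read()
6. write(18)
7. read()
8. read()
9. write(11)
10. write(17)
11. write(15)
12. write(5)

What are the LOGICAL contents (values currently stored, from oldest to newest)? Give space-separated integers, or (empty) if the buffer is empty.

After op 1 (write(2)): arr=[2 _ _] head=0 tail=1 count=1
After op 2 (write(10)): arr=[2 10 _] head=0 tail=2 count=2
After op 3 (read()): arr=[2 10 _] head=1 tail=2 count=1
After op 4 (write(6)): arr=[2 10 6] head=1 tail=0 count=2
After op 5 (read()): arr=[2 10 6] head=2 tail=0 count=1
After op 6 (write(18)): arr=[18 10 6] head=2 tail=1 count=2
After op 7 (read()): arr=[18 10 6] head=0 tail=1 count=1
After op 8 (read()): arr=[18 10 6] head=1 tail=1 count=0
After op 9 (write(11)): arr=[18 11 6] head=1 tail=2 count=1
After op 10 (write(17)): arr=[18 11 17] head=1 tail=0 count=2
After op 11 (write(15)): arr=[15 11 17] head=1 tail=1 count=3
After op 12 (write(5)): arr=[15 5 17] head=2 tail=2 count=3

Answer: 17 15 5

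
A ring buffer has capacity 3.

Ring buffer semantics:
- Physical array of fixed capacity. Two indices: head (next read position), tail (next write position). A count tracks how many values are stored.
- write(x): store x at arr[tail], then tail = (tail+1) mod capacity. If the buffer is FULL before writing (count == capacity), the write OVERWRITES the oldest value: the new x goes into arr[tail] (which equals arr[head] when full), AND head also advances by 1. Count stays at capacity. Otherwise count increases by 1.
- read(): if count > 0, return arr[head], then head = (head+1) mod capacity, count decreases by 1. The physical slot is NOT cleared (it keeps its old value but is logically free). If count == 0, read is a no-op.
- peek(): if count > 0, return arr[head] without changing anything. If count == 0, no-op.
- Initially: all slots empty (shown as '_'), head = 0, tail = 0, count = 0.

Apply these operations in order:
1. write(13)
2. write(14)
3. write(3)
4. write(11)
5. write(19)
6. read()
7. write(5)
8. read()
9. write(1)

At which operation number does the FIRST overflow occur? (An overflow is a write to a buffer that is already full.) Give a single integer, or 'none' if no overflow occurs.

After op 1 (write(13)): arr=[13 _ _] head=0 tail=1 count=1
After op 2 (write(14)): arr=[13 14 _] head=0 tail=2 count=2
After op 3 (write(3)): arr=[13 14 3] head=0 tail=0 count=3
After op 4 (write(11)): arr=[11 14 3] head=1 tail=1 count=3
After op 5 (write(19)): arr=[11 19 3] head=2 tail=2 count=3
After op 6 (read()): arr=[11 19 3] head=0 tail=2 count=2
After op 7 (write(5)): arr=[11 19 5] head=0 tail=0 count=3
After op 8 (read()): arr=[11 19 5] head=1 tail=0 count=2
After op 9 (write(1)): arr=[1 19 5] head=1 tail=1 count=3

Answer: 4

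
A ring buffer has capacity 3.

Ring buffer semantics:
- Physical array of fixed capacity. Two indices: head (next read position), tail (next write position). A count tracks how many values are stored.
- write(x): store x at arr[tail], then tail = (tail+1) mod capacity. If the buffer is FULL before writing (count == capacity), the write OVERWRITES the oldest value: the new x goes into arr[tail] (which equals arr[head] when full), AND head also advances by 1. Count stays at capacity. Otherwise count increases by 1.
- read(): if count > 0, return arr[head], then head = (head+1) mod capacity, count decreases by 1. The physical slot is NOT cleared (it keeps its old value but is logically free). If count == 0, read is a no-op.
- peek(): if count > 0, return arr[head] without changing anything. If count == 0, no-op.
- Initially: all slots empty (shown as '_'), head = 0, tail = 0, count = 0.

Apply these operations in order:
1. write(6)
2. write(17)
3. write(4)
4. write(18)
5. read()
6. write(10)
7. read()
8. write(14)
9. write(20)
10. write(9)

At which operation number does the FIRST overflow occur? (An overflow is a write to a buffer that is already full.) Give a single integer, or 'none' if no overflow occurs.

Answer: 4

Derivation:
After op 1 (write(6)): arr=[6 _ _] head=0 tail=1 count=1
After op 2 (write(17)): arr=[6 17 _] head=0 tail=2 count=2
After op 3 (write(4)): arr=[6 17 4] head=0 tail=0 count=3
After op 4 (write(18)): arr=[18 17 4] head=1 tail=1 count=3
After op 5 (read()): arr=[18 17 4] head=2 tail=1 count=2
After op 6 (write(10)): arr=[18 10 4] head=2 tail=2 count=3
After op 7 (read()): arr=[18 10 4] head=0 tail=2 count=2
After op 8 (write(14)): arr=[18 10 14] head=0 tail=0 count=3
After op 9 (write(20)): arr=[20 10 14] head=1 tail=1 count=3
After op 10 (write(9)): arr=[20 9 14] head=2 tail=2 count=3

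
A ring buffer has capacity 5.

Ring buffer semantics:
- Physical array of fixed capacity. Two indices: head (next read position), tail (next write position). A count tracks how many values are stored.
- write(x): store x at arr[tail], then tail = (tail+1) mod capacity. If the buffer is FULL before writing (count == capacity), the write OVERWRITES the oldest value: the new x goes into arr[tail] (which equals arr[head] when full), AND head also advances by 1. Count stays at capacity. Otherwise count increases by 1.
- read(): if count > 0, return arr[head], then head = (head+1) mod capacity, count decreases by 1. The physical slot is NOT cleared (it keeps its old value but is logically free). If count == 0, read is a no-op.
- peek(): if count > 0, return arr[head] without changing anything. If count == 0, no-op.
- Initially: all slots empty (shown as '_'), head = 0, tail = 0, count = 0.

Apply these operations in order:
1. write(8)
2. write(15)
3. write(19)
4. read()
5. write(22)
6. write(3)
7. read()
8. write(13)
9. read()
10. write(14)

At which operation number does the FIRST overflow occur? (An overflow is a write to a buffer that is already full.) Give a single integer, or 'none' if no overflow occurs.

After op 1 (write(8)): arr=[8 _ _ _ _] head=0 tail=1 count=1
After op 2 (write(15)): arr=[8 15 _ _ _] head=0 tail=2 count=2
After op 3 (write(19)): arr=[8 15 19 _ _] head=0 tail=3 count=3
After op 4 (read()): arr=[8 15 19 _ _] head=1 tail=3 count=2
After op 5 (write(22)): arr=[8 15 19 22 _] head=1 tail=4 count=3
After op 6 (write(3)): arr=[8 15 19 22 3] head=1 tail=0 count=4
After op 7 (read()): arr=[8 15 19 22 3] head=2 tail=0 count=3
After op 8 (write(13)): arr=[13 15 19 22 3] head=2 tail=1 count=4
After op 9 (read()): arr=[13 15 19 22 3] head=3 tail=1 count=3
After op 10 (write(14)): arr=[13 14 19 22 3] head=3 tail=2 count=4

Answer: none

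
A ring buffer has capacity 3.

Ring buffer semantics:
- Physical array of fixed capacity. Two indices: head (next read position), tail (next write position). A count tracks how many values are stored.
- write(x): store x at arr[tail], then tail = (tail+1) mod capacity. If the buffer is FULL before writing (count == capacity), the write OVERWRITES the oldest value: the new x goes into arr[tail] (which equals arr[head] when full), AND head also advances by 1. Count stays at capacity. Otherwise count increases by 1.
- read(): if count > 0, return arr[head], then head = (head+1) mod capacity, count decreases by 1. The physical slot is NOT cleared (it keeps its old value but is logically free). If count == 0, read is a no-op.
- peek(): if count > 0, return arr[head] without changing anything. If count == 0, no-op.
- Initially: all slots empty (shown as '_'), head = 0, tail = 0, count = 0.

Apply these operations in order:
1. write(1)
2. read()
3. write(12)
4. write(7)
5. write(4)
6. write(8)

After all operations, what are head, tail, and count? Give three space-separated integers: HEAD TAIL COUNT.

Answer: 2 2 3

Derivation:
After op 1 (write(1)): arr=[1 _ _] head=0 tail=1 count=1
After op 2 (read()): arr=[1 _ _] head=1 tail=1 count=0
After op 3 (write(12)): arr=[1 12 _] head=1 tail=2 count=1
After op 4 (write(7)): arr=[1 12 7] head=1 tail=0 count=2
After op 5 (write(4)): arr=[4 12 7] head=1 tail=1 count=3
After op 6 (write(8)): arr=[4 8 7] head=2 tail=2 count=3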